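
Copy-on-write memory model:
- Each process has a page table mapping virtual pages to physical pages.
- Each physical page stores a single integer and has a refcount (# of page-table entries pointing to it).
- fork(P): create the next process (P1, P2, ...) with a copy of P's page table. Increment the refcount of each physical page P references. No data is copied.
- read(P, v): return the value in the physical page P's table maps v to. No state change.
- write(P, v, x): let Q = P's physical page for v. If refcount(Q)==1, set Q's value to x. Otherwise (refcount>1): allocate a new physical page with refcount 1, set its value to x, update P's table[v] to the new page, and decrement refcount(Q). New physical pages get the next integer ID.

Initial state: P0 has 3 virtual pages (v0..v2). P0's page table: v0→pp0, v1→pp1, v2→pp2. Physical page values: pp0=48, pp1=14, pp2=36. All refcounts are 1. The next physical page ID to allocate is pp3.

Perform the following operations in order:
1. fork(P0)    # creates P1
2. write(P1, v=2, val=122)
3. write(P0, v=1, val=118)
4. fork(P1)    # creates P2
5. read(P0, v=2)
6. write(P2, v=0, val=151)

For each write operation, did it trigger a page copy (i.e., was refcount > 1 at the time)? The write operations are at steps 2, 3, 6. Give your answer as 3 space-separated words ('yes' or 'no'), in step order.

Op 1: fork(P0) -> P1. 3 ppages; refcounts: pp0:2 pp1:2 pp2:2
Op 2: write(P1, v2, 122). refcount(pp2)=2>1 -> COPY to pp3. 4 ppages; refcounts: pp0:2 pp1:2 pp2:1 pp3:1
Op 3: write(P0, v1, 118). refcount(pp1)=2>1 -> COPY to pp4. 5 ppages; refcounts: pp0:2 pp1:1 pp2:1 pp3:1 pp4:1
Op 4: fork(P1) -> P2. 5 ppages; refcounts: pp0:3 pp1:2 pp2:1 pp3:2 pp4:1
Op 5: read(P0, v2) -> 36. No state change.
Op 6: write(P2, v0, 151). refcount(pp0)=3>1 -> COPY to pp5. 6 ppages; refcounts: pp0:2 pp1:2 pp2:1 pp3:2 pp4:1 pp5:1

yes yes yes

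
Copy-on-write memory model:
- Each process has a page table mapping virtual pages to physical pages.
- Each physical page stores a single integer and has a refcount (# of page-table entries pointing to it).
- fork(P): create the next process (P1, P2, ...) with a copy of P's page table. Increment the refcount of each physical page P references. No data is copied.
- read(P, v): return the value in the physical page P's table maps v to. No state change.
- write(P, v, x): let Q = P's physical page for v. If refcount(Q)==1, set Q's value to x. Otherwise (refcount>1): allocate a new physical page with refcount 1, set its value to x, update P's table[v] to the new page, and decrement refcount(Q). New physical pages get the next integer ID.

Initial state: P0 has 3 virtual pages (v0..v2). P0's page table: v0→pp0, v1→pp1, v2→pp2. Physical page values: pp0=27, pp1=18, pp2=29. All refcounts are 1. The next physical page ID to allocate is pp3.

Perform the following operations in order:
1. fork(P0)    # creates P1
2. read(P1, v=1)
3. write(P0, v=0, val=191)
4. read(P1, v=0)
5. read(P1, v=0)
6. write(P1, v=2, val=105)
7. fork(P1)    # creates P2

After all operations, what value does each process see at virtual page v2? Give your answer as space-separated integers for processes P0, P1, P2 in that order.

Op 1: fork(P0) -> P1. 3 ppages; refcounts: pp0:2 pp1:2 pp2:2
Op 2: read(P1, v1) -> 18. No state change.
Op 3: write(P0, v0, 191). refcount(pp0)=2>1 -> COPY to pp3. 4 ppages; refcounts: pp0:1 pp1:2 pp2:2 pp3:1
Op 4: read(P1, v0) -> 27. No state change.
Op 5: read(P1, v0) -> 27. No state change.
Op 6: write(P1, v2, 105). refcount(pp2)=2>1 -> COPY to pp4. 5 ppages; refcounts: pp0:1 pp1:2 pp2:1 pp3:1 pp4:1
Op 7: fork(P1) -> P2. 5 ppages; refcounts: pp0:2 pp1:3 pp2:1 pp3:1 pp4:2
P0: v2 -> pp2 = 29
P1: v2 -> pp4 = 105
P2: v2 -> pp4 = 105

Answer: 29 105 105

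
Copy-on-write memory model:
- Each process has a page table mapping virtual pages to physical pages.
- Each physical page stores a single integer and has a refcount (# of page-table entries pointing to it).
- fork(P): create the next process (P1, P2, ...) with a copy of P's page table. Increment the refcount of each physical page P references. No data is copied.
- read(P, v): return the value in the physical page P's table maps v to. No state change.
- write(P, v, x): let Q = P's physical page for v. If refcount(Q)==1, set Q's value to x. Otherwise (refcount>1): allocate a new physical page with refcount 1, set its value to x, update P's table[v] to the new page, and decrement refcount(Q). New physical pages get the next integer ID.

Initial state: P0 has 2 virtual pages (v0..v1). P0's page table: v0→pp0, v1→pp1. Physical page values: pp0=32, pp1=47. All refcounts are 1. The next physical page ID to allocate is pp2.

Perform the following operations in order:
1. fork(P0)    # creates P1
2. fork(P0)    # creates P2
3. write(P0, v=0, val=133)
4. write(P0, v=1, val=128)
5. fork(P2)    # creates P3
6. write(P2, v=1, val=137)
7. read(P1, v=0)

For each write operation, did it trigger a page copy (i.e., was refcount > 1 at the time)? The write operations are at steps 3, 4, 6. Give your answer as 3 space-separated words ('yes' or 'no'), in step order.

Op 1: fork(P0) -> P1. 2 ppages; refcounts: pp0:2 pp1:2
Op 2: fork(P0) -> P2. 2 ppages; refcounts: pp0:3 pp1:3
Op 3: write(P0, v0, 133). refcount(pp0)=3>1 -> COPY to pp2. 3 ppages; refcounts: pp0:2 pp1:3 pp2:1
Op 4: write(P0, v1, 128). refcount(pp1)=3>1 -> COPY to pp3. 4 ppages; refcounts: pp0:2 pp1:2 pp2:1 pp3:1
Op 5: fork(P2) -> P3. 4 ppages; refcounts: pp0:3 pp1:3 pp2:1 pp3:1
Op 6: write(P2, v1, 137). refcount(pp1)=3>1 -> COPY to pp4. 5 ppages; refcounts: pp0:3 pp1:2 pp2:1 pp3:1 pp4:1
Op 7: read(P1, v0) -> 32. No state change.

yes yes yes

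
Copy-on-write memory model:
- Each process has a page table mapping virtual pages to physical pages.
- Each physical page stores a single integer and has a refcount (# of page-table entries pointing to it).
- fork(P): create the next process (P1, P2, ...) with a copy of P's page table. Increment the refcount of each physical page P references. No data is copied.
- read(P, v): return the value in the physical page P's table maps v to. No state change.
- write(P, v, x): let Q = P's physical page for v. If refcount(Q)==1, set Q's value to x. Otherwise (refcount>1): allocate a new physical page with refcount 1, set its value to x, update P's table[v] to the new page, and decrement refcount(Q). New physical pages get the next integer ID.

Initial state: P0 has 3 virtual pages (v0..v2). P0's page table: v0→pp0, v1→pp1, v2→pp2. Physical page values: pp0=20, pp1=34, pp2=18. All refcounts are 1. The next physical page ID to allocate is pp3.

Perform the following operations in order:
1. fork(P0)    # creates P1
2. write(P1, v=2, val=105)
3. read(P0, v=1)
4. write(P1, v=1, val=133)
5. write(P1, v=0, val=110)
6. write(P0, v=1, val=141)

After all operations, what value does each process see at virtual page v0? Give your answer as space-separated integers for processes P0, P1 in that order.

Answer: 20 110

Derivation:
Op 1: fork(P0) -> P1. 3 ppages; refcounts: pp0:2 pp1:2 pp2:2
Op 2: write(P1, v2, 105). refcount(pp2)=2>1 -> COPY to pp3. 4 ppages; refcounts: pp0:2 pp1:2 pp2:1 pp3:1
Op 3: read(P0, v1) -> 34. No state change.
Op 4: write(P1, v1, 133). refcount(pp1)=2>1 -> COPY to pp4. 5 ppages; refcounts: pp0:2 pp1:1 pp2:1 pp3:1 pp4:1
Op 5: write(P1, v0, 110). refcount(pp0)=2>1 -> COPY to pp5. 6 ppages; refcounts: pp0:1 pp1:1 pp2:1 pp3:1 pp4:1 pp5:1
Op 6: write(P0, v1, 141). refcount(pp1)=1 -> write in place. 6 ppages; refcounts: pp0:1 pp1:1 pp2:1 pp3:1 pp4:1 pp5:1
P0: v0 -> pp0 = 20
P1: v0 -> pp5 = 110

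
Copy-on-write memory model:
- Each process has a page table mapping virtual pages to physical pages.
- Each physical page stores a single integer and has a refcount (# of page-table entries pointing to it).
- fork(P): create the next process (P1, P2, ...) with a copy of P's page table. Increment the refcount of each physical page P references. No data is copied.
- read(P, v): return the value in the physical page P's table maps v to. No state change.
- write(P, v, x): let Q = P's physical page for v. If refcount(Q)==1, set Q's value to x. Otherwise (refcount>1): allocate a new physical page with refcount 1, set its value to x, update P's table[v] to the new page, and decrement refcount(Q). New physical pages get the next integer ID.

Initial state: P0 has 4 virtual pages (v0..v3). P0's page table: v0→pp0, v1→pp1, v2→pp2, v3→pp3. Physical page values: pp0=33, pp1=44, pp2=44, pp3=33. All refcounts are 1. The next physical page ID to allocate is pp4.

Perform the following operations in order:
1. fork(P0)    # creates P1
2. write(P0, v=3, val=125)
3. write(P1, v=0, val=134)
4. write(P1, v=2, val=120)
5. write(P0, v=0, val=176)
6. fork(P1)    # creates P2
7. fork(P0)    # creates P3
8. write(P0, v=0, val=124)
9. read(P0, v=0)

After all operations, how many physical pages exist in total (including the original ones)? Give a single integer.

Op 1: fork(P0) -> P1. 4 ppages; refcounts: pp0:2 pp1:2 pp2:2 pp3:2
Op 2: write(P0, v3, 125). refcount(pp3)=2>1 -> COPY to pp4. 5 ppages; refcounts: pp0:2 pp1:2 pp2:2 pp3:1 pp4:1
Op 3: write(P1, v0, 134). refcount(pp0)=2>1 -> COPY to pp5. 6 ppages; refcounts: pp0:1 pp1:2 pp2:2 pp3:1 pp4:1 pp5:1
Op 4: write(P1, v2, 120). refcount(pp2)=2>1 -> COPY to pp6. 7 ppages; refcounts: pp0:1 pp1:2 pp2:1 pp3:1 pp4:1 pp5:1 pp6:1
Op 5: write(P0, v0, 176). refcount(pp0)=1 -> write in place. 7 ppages; refcounts: pp0:1 pp1:2 pp2:1 pp3:1 pp4:1 pp5:1 pp6:1
Op 6: fork(P1) -> P2. 7 ppages; refcounts: pp0:1 pp1:3 pp2:1 pp3:2 pp4:1 pp5:2 pp6:2
Op 7: fork(P0) -> P3. 7 ppages; refcounts: pp0:2 pp1:4 pp2:2 pp3:2 pp4:2 pp5:2 pp6:2
Op 8: write(P0, v0, 124). refcount(pp0)=2>1 -> COPY to pp7. 8 ppages; refcounts: pp0:1 pp1:4 pp2:2 pp3:2 pp4:2 pp5:2 pp6:2 pp7:1
Op 9: read(P0, v0) -> 124. No state change.

Answer: 8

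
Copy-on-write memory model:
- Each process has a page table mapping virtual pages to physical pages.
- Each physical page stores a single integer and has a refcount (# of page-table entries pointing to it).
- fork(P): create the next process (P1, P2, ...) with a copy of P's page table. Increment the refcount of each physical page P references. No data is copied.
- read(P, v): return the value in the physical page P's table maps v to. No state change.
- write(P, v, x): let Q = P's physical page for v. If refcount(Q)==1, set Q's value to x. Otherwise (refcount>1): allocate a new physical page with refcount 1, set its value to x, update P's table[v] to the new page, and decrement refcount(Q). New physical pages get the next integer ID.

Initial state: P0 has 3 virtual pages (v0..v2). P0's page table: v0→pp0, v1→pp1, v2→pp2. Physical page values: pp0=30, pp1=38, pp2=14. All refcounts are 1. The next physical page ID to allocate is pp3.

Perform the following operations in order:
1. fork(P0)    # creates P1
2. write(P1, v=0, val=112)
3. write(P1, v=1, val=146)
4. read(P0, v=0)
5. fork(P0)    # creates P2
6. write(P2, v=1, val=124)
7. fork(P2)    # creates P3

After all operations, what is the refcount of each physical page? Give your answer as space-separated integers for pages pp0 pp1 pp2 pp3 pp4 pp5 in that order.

Op 1: fork(P0) -> P1. 3 ppages; refcounts: pp0:2 pp1:2 pp2:2
Op 2: write(P1, v0, 112). refcount(pp0)=2>1 -> COPY to pp3. 4 ppages; refcounts: pp0:1 pp1:2 pp2:2 pp3:1
Op 3: write(P1, v1, 146). refcount(pp1)=2>1 -> COPY to pp4. 5 ppages; refcounts: pp0:1 pp1:1 pp2:2 pp3:1 pp4:1
Op 4: read(P0, v0) -> 30. No state change.
Op 5: fork(P0) -> P2. 5 ppages; refcounts: pp0:2 pp1:2 pp2:3 pp3:1 pp4:1
Op 6: write(P2, v1, 124). refcount(pp1)=2>1 -> COPY to pp5. 6 ppages; refcounts: pp0:2 pp1:1 pp2:3 pp3:1 pp4:1 pp5:1
Op 7: fork(P2) -> P3. 6 ppages; refcounts: pp0:3 pp1:1 pp2:4 pp3:1 pp4:1 pp5:2

Answer: 3 1 4 1 1 2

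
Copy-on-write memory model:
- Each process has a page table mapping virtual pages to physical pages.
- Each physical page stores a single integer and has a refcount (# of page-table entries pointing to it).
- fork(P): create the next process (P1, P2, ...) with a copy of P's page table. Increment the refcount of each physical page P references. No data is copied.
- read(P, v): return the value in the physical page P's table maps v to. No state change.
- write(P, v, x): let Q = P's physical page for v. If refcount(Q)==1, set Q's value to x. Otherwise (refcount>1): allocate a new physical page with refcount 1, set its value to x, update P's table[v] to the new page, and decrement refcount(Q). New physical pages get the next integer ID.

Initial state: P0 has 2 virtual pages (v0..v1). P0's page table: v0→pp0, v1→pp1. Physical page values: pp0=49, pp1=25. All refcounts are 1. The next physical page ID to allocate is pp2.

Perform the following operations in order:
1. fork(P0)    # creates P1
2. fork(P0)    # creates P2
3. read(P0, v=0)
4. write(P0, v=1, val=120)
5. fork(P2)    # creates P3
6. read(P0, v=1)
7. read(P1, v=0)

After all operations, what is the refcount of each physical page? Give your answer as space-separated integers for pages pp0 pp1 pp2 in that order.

Op 1: fork(P0) -> P1. 2 ppages; refcounts: pp0:2 pp1:2
Op 2: fork(P0) -> P2. 2 ppages; refcounts: pp0:3 pp1:3
Op 3: read(P0, v0) -> 49. No state change.
Op 4: write(P0, v1, 120). refcount(pp1)=3>1 -> COPY to pp2. 3 ppages; refcounts: pp0:3 pp1:2 pp2:1
Op 5: fork(P2) -> P3. 3 ppages; refcounts: pp0:4 pp1:3 pp2:1
Op 6: read(P0, v1) -> 120. No state change.
Op 7: read(P1, v0) -> 49. No state change.

Answer: 4 3 1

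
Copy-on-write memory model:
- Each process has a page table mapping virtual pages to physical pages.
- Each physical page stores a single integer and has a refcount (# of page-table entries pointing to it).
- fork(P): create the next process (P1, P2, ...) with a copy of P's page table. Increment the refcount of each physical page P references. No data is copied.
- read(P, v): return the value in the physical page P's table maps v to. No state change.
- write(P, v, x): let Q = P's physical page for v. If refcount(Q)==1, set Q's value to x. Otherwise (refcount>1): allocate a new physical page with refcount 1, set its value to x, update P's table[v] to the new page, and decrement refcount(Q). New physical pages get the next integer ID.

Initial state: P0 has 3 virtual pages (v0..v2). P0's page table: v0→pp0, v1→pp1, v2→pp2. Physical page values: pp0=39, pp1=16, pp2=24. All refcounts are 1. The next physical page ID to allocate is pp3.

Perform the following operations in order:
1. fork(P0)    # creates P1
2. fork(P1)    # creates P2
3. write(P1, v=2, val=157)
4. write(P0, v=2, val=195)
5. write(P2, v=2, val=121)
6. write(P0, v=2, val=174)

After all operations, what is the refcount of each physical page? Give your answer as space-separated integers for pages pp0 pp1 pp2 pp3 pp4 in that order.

Answer: 3 3 1 1 1

Derivation:
Op 1: fork(P0) -> P1. 3 ppages; refcounts: pp0:2 pp1:2 pp2:2
Op 2: fork(P1) -> P2. 3 ppages; refcounts: pp0:3 pp1:3 pp2:3
Op 3: write(P1, v2, 157). refcount(pp2)=3>1 -> COPY to pp3. 4 ppages; refcounts: pp0:3 pp1:3 pp2:2 pp3:1
Op 4: write(P0, v2, 195). refcount(pp2)=2>1 -> COPY to pp4. 5 ppages; refcounts: pp0:3 pp1:3 pp2:1 pp3:1 pp4:1
Op 5: write(P2, v2, 121). refcount(pp2)=1 -> write in place. 5 ppages; refcounts: pp0:3 pp1:3 pp2:1 pp3:1 pp4:1
Op 6: write(P0, v2, 174). refcount(pp4)=1 -> write in place. 5 ppages; refcounts: pp0:3 pp1:3 pp2:1 pp3:1 pp4:1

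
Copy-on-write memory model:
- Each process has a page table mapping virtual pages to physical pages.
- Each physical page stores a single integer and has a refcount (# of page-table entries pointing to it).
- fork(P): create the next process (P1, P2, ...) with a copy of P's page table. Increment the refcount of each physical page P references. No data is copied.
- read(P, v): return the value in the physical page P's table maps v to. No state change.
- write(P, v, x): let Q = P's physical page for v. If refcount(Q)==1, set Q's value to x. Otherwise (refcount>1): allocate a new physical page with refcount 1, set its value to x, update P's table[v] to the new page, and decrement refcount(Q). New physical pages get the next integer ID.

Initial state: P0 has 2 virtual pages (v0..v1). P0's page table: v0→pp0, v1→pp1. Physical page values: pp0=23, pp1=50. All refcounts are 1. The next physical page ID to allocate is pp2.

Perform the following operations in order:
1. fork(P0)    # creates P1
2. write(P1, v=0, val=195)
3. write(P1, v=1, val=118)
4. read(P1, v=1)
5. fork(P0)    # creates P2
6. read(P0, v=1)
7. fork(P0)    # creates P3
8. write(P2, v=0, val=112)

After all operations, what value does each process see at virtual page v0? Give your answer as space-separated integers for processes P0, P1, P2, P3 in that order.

Op 1: fork(P0) -> P1. 2 ppages; refcounts: pp0:2 pp1:2
Op 2: write(P1, v0, 195). refcount(pp0)=2>1 -> COPY to pp2. 3 ppages; refcounts: pp0:1 pp1:2 pp2:1
Op 3: write(P1, v1, 118). refcount(pp1)=2>1 -> COPY to pp3. 4 ppages; refcounts: pp0:1 pp1:1 pp2:1 pp3:1
Op 4: read(P1, v1) -> 118. No state change.
Op 5: fork(P0) -> P2. 4 ppages; refcounts: pp0:2 pp1:2 pp2:1 pp3:1
Op 6: read(P0, v1) -> 50. No state change.
Op 7: fork(P0) -> P3. 4 ppages; refcounts: pp0:3 pp1:3 pp2:1 pp3:1
Op 8: write(P2, v0, 112). refcount(pp0)=3>1 -> COPY to pp4. 5 ppages; refcounts: pp0:2 pp1:3 pp2:1 pp3:1 pp4:1
P0: v0 -> pp0 = 23
P1: v0 -> pp2 = 195
P2: v0 -> pp4 = 112
P3: v0 -> pp0 = 23

Answer: 23 195 112 23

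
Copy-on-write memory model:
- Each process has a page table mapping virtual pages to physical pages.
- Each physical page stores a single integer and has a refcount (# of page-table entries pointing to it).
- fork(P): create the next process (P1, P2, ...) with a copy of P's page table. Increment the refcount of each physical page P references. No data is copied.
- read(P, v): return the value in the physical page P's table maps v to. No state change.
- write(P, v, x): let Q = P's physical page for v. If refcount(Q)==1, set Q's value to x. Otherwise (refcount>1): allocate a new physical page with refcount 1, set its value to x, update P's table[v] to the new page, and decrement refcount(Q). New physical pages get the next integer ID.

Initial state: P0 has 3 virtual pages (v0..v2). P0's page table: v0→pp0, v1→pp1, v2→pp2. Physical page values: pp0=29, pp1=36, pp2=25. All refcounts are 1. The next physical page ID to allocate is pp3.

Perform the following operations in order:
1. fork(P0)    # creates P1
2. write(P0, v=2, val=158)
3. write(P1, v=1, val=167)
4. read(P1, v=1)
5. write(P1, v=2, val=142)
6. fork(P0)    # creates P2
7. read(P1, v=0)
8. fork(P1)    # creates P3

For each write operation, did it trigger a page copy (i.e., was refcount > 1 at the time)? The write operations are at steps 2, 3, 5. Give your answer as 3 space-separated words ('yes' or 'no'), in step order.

Op 1: fork(P0) -> P1. 3 ppages; refcounts: pp0:2 pp1:2 pp2:2
Op 2: write(P0, v2, 158). refcount(pp2)=2>1 -> COPY to pp3. 4 ppages; refcounts: pp0:2 pp1:2 pp2:1 pp3:1
Op 3: write(P1, v1, 167). refcount(pp1)=2>1 -> COPY to pp4. 5 ppages; refcounts: pp0:2 pp1:1 pp2:1 pp3:1 pp4:1
Op 4: read(P1, v1) -> 167. No state change.
Op 5: write(P1, v2, 142). refcount(pp2)=1 -> write in place. 5 ppages; refcounts: pp0:2 pp1:1 pp2:1 pp3:1 pp4:1
Op 6: fork(P0) -> P2. 5 ppages; refcounts: pp0:3 pp1:2 pp2:1 pp3:2 pp4:1
Op 7: read(P1, v0) -> 29. No state change.
Op 8: fork(P1) -> P3. 5 ppages; refcounts: pp0:4 pp1:2 pp2:2 pp3:2 pp4:2

yes yes no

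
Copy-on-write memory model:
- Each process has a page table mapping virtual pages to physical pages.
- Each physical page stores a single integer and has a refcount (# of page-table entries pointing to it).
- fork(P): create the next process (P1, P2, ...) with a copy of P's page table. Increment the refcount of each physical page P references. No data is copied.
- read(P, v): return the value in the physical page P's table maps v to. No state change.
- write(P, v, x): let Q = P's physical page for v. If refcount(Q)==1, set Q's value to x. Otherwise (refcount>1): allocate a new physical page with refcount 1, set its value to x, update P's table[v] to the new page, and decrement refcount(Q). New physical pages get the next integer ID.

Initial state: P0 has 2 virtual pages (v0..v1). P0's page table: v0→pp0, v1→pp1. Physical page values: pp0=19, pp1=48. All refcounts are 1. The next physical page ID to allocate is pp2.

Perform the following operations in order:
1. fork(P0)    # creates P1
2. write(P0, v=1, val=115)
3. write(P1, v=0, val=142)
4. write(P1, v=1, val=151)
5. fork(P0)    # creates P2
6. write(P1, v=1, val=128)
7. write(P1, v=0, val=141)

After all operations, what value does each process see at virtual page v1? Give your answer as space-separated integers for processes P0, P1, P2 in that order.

Answer: 115 128 115

Derivation:
Op 1: fork(P0) -> P1. 2 ppages; refcounts: pp0:2 pp1:2
Op 2: write(P0, v1, 115). refcount(pp1)=2>1 -> COPY to pp2. 3 ppages; refcounts: pp0:2 pp1:1 pp2:1
Op 3: write(P1, v0, 142). refcount(pp0)=2>1 -> COPY to pp3. 4 ppages; refcounts: pp0:1 pp1:1 pp2:1 pp3:1
Op 4: write(P1, v1, 151). refcount(pp1)=1 -> write in place. 4 ppages; refcounts: pp0:1 pp1:1 pp2:1 pp3:1
Op 5: fork(P0) -> P2. 4 ppages; refcounts: pp0:2 pp1:1 pp2:2 pp3:1
Op 6: write(P1, v1, 128). refcount(pp1)=1 -> write in place. 4 ppages; refcounts: pp0:2 pp1:1 pp2:2 pp3:1
Op 7: write(P1, v0, 141). refcount(pp3)=1 -> write in place. 4 ppages; refcounts: pp0:2 pp1:1 pp2:2 pp3:1
P0: v1 -> pp2 = 115
P1: v1 -> pp1 = 128
P2: v1 -> pp2 = 115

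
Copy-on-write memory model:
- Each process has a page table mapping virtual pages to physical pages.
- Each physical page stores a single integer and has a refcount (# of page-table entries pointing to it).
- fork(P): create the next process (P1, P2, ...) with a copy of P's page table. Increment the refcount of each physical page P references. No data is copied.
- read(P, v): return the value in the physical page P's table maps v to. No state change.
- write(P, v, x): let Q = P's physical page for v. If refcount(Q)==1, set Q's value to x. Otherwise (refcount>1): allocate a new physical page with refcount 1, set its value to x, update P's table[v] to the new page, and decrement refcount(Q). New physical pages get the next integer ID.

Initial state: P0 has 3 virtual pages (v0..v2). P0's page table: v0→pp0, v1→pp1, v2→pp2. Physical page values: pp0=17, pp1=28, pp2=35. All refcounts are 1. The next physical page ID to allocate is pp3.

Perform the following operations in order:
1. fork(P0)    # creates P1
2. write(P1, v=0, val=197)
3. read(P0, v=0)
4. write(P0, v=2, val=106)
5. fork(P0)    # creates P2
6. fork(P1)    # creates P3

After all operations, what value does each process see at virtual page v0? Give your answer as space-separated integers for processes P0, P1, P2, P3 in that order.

Answer: 17 197 17 197

Derivation:
Op 1: fork(P0) -> P1. 3 ppages; refcounts: pp0:2 pp1:2 pp2:2
Op 2: write(P1, v0, 197). refcount(pp0)=2>1 -> COPY to pp3. 4 ppages; refcounts: pp0:1 pp1:2 pp2:2 pp3:1
Op 3: read(P0, v0) -> 17. No state change.
Op 4: write(P0, v2, 106). refcount(pp2)=2>1 -> COPY to pp4. 5 ppages; refcounts: pp0:1 pp1:2 pp2:1 pp3:1 pp4:1
Op 5: fork(P0) -> P2. 5 ppages; refcounts: pp0:2 pp1:3 pp2:1 pp3:1 pp4:2
Op 6: fork(P1) -> P3. 5 ppages; refcounts: pp0:2 pp1:4 pp2:2 pp3:2 pp4:2
P0: v0 -> pp0 = 17
P1: v0 -> pp3 = 197
P2: v0 -> pp0 = 17
P3: v0 -> pp3 = 197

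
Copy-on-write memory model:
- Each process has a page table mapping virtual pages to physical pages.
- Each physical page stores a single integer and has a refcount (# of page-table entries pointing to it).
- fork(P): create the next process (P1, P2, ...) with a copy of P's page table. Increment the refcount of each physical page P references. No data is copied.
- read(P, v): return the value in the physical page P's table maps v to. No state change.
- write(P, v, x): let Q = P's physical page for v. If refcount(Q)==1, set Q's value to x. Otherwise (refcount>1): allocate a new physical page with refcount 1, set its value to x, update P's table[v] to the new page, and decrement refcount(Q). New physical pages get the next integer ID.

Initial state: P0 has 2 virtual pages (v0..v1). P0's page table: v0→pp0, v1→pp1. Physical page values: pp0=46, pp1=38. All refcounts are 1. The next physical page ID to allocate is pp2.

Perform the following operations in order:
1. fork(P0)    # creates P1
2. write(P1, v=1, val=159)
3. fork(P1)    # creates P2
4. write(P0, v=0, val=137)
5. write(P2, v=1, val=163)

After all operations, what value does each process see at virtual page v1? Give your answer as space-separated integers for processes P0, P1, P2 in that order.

Answer: 38 159 163

Derivation:
Op 1: fork(P0) -> P1. 2 ppages; refcounts: pp0:2 pp1:2
Op 2: write(P1, v1, 159). refcount(pp1)=2>1 -> COPY to pp2. 3 ppages; refcounts: pp0:2 pp1:1 pp2:1
Op 3: fork(P1) -> P2. 3 ppages; refcounts: pp0:3 pp1:1 pp2:2
Op 4: write(P0, v0, 137). refcount(pp0)=3>1 -> COPY to pp3. 4 ppages; refcounts: pp0:2 pp1:1 pp2:2 pp3:1
Op 5: write(P2, v1, 163). refcount(pp2)=2>1 -> COPY to pp4. 5 ppages; refcounts: pp0:2 pp1:1 pp2:1 pp3:1 pp4:1
P0: v1 -> pp1 = 38
P1: v1 -> pp2 = 159
P2: v1 -> pp4 = 163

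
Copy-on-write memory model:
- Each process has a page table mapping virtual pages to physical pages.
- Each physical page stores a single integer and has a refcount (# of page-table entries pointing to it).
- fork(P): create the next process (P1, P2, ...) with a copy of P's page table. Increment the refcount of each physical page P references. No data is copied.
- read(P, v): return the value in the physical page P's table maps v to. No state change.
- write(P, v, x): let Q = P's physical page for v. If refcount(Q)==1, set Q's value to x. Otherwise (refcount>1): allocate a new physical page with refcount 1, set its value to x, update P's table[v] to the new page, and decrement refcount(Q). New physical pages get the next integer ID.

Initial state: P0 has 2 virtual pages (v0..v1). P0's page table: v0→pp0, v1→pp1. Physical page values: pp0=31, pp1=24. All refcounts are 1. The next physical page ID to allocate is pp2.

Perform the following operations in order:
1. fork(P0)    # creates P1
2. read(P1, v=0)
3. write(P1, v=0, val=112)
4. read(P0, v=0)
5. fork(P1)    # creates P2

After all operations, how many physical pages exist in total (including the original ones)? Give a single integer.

Answer: 3

Derivation:
Op 1: fork(P0) -> P1. 2 ppages; refcounts: pp0:2 pp1:2
Op 2: read(P1, v0) -> 31. No state change.
Op 3: write(P1, v0, 112). refcount(pp0)=2>1 -> COPY to pp2. 3 ppages; refcounts: pp0:1 pp1:2 pp2:1
Op 4: read(P0, v0) -> 31. No state change.
Op 5: fork(P1) -> P2. 3 ppages; refcounts: pp0:1 pp1:3 pp2:2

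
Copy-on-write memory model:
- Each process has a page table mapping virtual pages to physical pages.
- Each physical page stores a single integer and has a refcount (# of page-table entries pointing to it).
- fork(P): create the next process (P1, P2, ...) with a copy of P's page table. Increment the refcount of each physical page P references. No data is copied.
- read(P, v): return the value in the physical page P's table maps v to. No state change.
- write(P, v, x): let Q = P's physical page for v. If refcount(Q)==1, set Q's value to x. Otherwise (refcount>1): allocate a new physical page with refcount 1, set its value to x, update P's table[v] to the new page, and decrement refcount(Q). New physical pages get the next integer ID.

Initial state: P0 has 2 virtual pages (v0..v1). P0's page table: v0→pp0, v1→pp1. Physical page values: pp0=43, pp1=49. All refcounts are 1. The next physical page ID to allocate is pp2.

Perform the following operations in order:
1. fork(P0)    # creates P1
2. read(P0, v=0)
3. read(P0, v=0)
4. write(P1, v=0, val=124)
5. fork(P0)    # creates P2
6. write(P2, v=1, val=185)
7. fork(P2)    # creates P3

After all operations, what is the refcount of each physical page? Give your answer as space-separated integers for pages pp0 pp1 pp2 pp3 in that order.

Op 1: fork(P0) -> P1. 2 ppages; refcounts: pp0:2 pp1:2
Op 2: read(P0, v0) -> 43. No state change.
Op 3: read(P0, v0) -> 43. No state change.
Op 4: write(P1, v0, 124). refcount(pp0)=2>1 -> COPY to pp2. 3 ppages; refcounts: pp0:1 pp1:2 pp2:1
Op 5: fork(P0) -> P2. 3 ppages; refcounts: pp0:2 pp1:3 pp2:1
Op 6: write(P2, v1, 185). refcount(pp1)=3>1 -> COPY to pp3. 4 ppages; refcounts: pp0:2 pp1:2 pp2:1 pp3:1
Op 7: fork(P2) -> P3. 4 ppages; refcounts: pp0:3 pp1:2 pp2:1 pp3:2

Answer: 3 2 1 2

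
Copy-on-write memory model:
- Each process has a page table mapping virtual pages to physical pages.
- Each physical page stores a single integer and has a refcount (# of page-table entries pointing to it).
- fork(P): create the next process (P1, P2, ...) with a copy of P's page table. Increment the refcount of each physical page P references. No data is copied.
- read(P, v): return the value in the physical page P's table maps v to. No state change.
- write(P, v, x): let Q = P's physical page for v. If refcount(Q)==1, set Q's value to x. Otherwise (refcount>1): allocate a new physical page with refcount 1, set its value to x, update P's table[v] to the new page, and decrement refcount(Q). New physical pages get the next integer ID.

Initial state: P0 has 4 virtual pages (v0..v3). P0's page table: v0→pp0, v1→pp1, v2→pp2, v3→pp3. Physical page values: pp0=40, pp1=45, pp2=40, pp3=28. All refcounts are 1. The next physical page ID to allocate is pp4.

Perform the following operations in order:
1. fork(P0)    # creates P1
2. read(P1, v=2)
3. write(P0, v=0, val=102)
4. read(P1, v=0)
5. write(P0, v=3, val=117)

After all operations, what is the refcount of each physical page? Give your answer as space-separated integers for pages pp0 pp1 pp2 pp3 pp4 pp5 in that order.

Answer: 1 2 2 1 1 1

Derivation:
Op 1: fork(P0) -> P1. 4 ppages; refcounts: pp0:2 pp1:2 pp2:2 pp3:2
Op 2: read(P1, v2) -> 40. No state change.
Op 3: write(P0, v0, 102). refcount(pp0)=2>1 -> COPY to pp4. 5 ppages; refcounts: pp0:1 pp1:2 pp2:2 pp3:2 pp4:1
Op 4: read(P1, v0) -> 40. No state change.
Op 5: write(P0, v3, 117). refcount(pp3)=2>1 -> COPY to pp5. 6 ppages; refcounts: pp0:1 pp1:2 pp2:2 pp3:1 pp4:1 pp5:1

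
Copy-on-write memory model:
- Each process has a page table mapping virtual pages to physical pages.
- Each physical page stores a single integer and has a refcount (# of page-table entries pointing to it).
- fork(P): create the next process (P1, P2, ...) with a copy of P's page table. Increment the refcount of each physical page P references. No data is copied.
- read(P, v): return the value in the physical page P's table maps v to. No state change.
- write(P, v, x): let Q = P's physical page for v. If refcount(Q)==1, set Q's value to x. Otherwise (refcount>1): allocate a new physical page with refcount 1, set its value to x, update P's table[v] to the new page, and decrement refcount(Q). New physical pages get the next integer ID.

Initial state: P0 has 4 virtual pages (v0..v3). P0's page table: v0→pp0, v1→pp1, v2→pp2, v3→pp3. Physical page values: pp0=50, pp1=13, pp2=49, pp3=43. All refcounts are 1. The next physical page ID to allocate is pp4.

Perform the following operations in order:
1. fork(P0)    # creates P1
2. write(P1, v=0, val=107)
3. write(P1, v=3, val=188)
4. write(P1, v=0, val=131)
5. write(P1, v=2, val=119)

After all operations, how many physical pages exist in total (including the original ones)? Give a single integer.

Answer: 7

Derivation:
Op 1: fork(P0) -> P1. 4 ppages; refcounts: pp0:2 pp1:2 pp2:2 pp3:2
Op 2: write(P1, v0, 107). refcount(pp0)=2>1 -> COPY to pp4. 5 ppages; refcounts: pp0:1 pp1:2 pp2:2 pp3:2 pp4:1
Op 3: write(P1, v3, 188). refcount(pp3)=2>1 -> COPY to pp5. 6 ppages; refcounts: pp0:1 pp1:2 pp2:2 pp3:1 pp4:1 pp5:1
Op 4: write(P1, v0, 131). refcount(pp4)=1 -> write in place. 6 ppages; refcounts: pp0:1 pp1:2 pp2:2 pp3:1 pp4:1 pp5:1
Op 5: write(P1, v2, 119). refcount(pp2)=2>1 -> COPY to pp6. 7 ppages; refcounts: pp0:1 pp1:2 pp2:1 pp3:1 pp4:1 pp5:1 pp6:1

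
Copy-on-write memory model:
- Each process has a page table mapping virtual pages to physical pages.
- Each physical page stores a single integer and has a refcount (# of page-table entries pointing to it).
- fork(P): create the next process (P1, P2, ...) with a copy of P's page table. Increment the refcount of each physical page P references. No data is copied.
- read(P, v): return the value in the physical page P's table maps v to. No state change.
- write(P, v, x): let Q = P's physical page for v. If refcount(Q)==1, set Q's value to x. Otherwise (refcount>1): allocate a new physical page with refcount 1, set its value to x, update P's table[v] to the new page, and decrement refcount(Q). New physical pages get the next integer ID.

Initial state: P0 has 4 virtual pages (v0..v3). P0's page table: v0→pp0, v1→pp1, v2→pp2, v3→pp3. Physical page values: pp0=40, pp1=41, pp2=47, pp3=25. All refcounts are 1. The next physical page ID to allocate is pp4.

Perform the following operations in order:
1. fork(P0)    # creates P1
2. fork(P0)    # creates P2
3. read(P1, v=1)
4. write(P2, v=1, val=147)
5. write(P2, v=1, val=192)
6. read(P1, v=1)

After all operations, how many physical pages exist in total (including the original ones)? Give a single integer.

Answer: 5

Derivation:
Op 1: fork(P0) -> P1. 4 ppages; refcounts: pp0:2 pp1:2 pp2:2 pp3:2
Op 2: fork(P0) -> P2. 4 ppages; refcounts: pp0:3 pp1:3 pp2:3 pp3:3
Op 3: read(P1, v1) -> 41. No state change.
Op 4: write(P2, v1, 147). refcount(pp1)=3>1 -> COPY to pp4. 5 ppages; refcounts: pp0:3 pp1:2 pp2:3 pp3:3 pp4:1
Op 5: write(P2, v1, 192). refcount(pp4)=1 -> write in place. 5 ppages; refcounts: pp0:3 pp1:2 pp2:3 pp3:3 pp4:1
Op 6: read(P1, v1) -> 41. No state change.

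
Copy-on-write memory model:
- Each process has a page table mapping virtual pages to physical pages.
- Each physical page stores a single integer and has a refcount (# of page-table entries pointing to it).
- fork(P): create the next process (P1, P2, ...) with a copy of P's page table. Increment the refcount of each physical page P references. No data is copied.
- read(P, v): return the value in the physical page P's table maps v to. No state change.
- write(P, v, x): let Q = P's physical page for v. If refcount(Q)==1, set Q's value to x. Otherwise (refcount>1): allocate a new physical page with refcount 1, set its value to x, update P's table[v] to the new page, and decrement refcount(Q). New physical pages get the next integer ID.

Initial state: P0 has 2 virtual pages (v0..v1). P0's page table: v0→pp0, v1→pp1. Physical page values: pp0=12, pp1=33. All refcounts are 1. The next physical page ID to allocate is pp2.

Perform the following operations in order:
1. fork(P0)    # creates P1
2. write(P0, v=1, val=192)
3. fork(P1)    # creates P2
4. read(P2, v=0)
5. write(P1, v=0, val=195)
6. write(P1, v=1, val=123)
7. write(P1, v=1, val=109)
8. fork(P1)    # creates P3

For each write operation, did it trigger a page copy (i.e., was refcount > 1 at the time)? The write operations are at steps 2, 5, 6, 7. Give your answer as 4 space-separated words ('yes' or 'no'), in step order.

Op 1: fork(P0) -> P1. 2 ppages; refcounts: pp0:2 pp1:2
Op 2: write(P0, v1, 192). refcount(pp1)=2>1 -> COPY to pp2. 3 ppages; refcounts: pp0:2 pp1:1 pp2:1
Op 3: fork(P1) -> P2. 3 ppages; refcounts: pp0:3 pp1:2 pp2:1
Op 4: read(P2, v0) -> 12. No state change.
Op 5: write(P1, v0, 195). refcount(pp0)=3>1 -> COPY to pp3. 4 ppages; refcounts: pp0:2 pp1:2 pp2:1 pp3:1
Op 6: write(P1, v1, 123). refcount(pp1)=2>1 -> COPY to pp4. 5 ppages; refcounts: pp0:2 pp1:1 pp2:1 pp3:1 pp4:1
Op 7: write(P1, v1, 109). refcount(pp4)=1 -> write in place. 5 ppages; refcounts: pp0:2 pp1:1 pp2:1 pp3:1 pp4:1
Op 8: fork(P1) -> P3. 5 ppages; refcounts: pp0:2 pp1:1 pp2:1 pp3:2 pp4:2

yes yes yes no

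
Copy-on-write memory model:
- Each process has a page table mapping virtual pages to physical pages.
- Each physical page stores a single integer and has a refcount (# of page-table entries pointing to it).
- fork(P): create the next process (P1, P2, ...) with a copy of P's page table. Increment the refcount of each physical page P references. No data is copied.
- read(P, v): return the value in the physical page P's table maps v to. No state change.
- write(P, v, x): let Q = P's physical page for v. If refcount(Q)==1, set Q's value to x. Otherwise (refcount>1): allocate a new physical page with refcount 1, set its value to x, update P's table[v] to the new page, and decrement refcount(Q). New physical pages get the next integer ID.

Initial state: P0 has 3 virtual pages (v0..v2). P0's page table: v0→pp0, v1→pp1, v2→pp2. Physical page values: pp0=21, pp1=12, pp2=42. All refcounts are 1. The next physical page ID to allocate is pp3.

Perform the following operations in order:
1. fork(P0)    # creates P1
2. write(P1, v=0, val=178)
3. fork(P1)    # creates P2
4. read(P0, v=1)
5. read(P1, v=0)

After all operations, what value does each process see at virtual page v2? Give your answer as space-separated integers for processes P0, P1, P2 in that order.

Answer: 42 42 42

Derivation:
Op 1: fork(P0) -> P1. 3 ppages; refcounts: pp0:2 pp1:2 pp2:2
Op 2: write(P1, v0, 178). refcount(pp0)=2>1 -> COPY to pp3. 4 ppages; refcounts: pp0:1 pp1:2 pp2:2 pp3:1
Op 3: fork(P1) -> P2. 4 ppages; refcounts: pp0:1 pp1:3 pp2:3 pp3:2
Op 4: read(P0, v1) -> 12. No state change.
Op 5: read(P1, v0) -> 178. No state change.
P0: v2 -> pp2 = 42
P1: v2 -> pp2 = 42
P2: v2 -> pp2 = 42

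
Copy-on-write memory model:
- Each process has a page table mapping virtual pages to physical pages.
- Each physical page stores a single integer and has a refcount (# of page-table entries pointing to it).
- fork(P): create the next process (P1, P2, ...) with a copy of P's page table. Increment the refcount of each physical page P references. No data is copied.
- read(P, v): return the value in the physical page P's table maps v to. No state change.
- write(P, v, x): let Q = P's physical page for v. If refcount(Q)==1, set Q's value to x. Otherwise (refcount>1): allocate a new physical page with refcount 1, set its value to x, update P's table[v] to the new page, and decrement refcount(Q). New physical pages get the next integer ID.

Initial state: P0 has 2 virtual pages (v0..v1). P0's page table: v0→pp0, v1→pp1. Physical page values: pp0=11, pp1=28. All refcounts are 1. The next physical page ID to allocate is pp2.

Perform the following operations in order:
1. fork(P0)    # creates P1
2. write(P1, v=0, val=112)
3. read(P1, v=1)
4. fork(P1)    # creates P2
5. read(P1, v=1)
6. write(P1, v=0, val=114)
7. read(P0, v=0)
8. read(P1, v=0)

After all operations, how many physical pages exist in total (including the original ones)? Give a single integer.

Op 1: fork(P0) -> P1. 2 ppages; refcounts: pp0:2 pp1:2
Op 2: write(P1, v0, 112). refcount(pp0)=2>1 -> COPY to pp2. 3 ppages; refcounts: pp0:1 pp1:2 pp2:1
Op 3: read(P1, v1) -> 28. No state change.
Op 4: fork(P1) -> P2. 3 ppages; refcounts: pp0:1 pp1:3 pp2:2
Op 5: read(P1, v1) -> 28. No state change.
Op 6: write(P1, v0, 114). refcount(pp2)=2>1 -> COPY to pp3. 4 ppages; refcounts: pp0:1 pp1:3 pp2:1 pp3:1
Op 7: read(P0, v0) -> 11. No state change.
Op 8: read(P1, v0) -> 114. No state change.

Answer: 4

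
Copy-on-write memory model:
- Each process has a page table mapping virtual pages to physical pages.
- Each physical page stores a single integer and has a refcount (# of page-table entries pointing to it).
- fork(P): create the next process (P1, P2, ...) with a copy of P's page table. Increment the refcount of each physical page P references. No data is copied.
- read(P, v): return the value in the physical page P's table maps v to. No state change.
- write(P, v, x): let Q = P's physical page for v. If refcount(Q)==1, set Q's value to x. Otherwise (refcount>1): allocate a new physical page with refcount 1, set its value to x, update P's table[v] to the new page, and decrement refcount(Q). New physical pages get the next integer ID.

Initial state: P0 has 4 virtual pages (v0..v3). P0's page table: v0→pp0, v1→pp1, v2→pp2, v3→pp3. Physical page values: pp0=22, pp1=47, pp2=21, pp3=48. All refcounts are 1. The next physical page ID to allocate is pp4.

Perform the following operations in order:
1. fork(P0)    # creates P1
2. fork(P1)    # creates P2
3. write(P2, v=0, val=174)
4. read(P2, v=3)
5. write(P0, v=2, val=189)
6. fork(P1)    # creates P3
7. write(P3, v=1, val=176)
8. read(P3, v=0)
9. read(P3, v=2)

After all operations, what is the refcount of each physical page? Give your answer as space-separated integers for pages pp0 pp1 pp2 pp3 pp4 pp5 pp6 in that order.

Op 1: fork(P0) -> P1. 4 ppages; refcounts: pp0:2 pp1:2 pp2:2 pp3:2
Op 2: fork(P1) -> P2. 4 ppages; refcounts: pp0:3 pp1:3 pp2:3 pp3:3
Op 3: write(P2, v0, 174). refcount(pp0)=3>1 -> COPY to pp4. 5 ppages; refcounts: pp0:2 pp1:3 pp2:3 pp3:3 pp4:1
Op 4: read(P2, v3) -> 48. No state change.
Op 5: write(P0, v2, 189). refcount(pp2)=3>1 -> COPY to pp5. 6 ppages; refcounts: pp0:2 pp1:3 pp2:2 pp3:3 pp4:1 pp5:1
Op 6: fork(P1) -> P3. 6 ppages; refcounts: pp0:3 pp1:4 pp2:3 pp3:4 pp4:1 pp5:1
Op 7: write(P3, v1, 176). refcount(pp1)=4>1 -> COPY to pp6. 7 ppages; refcounts: pp0:3 pp1:3 pp2:3 pp3:4 pp4:1 pp5:1 pp6:1
Op 8: read(P3, v0) -> 22. No state change.
Op 9: read(P3, v2) -> 21. No state change.

Answer: 3 3 3 4 1 1 1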